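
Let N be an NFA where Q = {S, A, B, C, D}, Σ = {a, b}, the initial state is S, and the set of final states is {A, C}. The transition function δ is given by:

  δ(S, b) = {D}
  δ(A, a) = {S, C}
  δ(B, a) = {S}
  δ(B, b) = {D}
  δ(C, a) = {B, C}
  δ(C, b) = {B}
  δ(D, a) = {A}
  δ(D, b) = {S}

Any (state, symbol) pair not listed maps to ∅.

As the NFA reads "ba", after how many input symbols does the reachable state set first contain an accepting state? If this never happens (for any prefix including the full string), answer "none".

Start in {S}.
Read 'b': {S} → {D}.
Read 'a': {D} → {A}.
None of the earlier sets intersect F, but {A} does.

2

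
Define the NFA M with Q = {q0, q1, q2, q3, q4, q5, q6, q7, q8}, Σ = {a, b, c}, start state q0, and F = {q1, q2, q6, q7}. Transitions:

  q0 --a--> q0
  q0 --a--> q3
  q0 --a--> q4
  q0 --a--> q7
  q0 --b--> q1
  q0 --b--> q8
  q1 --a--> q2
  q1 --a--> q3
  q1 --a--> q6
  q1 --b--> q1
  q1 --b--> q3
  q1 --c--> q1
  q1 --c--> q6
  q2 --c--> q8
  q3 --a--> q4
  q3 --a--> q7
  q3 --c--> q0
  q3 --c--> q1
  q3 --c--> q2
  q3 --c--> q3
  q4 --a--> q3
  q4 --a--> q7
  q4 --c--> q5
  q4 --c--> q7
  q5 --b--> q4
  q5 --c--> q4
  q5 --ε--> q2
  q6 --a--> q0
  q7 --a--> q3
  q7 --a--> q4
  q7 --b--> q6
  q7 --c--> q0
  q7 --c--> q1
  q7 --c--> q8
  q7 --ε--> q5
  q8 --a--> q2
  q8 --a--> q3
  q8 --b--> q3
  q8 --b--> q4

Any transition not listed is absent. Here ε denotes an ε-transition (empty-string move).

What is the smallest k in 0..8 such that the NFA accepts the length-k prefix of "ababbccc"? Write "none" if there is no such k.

Start in {q0}.
Read 'a': q0→{q0, q3, q4, q7}; union {q0, q3, q4, q7}; ε-closure = {q0, q2, q3, q4, q5, q7}.
None of the earlier sets intersect F, but {q0, q2, q3, q4, q5, q7} does.

1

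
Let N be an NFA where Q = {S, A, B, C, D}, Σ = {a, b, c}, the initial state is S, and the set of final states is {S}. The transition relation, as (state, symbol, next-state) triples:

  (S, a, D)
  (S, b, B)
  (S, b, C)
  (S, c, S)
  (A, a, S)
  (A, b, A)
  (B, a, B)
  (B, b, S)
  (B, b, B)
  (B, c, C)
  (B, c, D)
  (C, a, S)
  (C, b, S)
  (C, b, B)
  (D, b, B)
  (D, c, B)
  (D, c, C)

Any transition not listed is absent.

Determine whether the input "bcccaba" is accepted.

Start in {S}.
Read 'b': S→{B, C}; now {B, C}.
Read 'c': B→{C, D}, C→∅; now {C, D}.
Read 'c': C→∅, D→{B, C}; now {B, C}.
Read 'c': B→{C, D}, C→∅; now {C, D}.
Read 'a': C→{S}, D→∅; now {S}.
Read 'b': S→{B, C}; now {B, C}.
Read 'a': B→{B}, C→{S}; now {S, B}.
The final set {S, B} contains the accepting state S.

Yes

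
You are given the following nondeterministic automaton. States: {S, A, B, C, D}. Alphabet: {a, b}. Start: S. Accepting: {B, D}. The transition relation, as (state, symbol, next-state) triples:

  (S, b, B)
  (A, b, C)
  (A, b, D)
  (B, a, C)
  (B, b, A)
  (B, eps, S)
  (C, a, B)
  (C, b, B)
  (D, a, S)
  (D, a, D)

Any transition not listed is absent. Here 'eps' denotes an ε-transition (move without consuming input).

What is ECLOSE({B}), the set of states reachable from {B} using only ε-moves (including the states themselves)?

Begin with {B}.
ε-move B → S; add S.

{S, B}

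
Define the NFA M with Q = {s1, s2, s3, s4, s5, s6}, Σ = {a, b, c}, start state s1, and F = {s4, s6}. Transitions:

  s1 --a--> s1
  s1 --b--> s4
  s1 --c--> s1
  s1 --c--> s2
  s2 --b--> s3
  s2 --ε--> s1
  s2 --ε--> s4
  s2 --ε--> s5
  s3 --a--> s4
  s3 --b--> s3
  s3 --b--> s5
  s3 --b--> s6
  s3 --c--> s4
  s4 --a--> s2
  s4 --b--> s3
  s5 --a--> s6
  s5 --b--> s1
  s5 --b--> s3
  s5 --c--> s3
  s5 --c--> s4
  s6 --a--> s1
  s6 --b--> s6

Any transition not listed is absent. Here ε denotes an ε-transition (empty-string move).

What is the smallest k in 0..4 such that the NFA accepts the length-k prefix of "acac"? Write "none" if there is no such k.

Start in {s1}.
Read 'a': s1→{s1}; now {s1}.
Read 'c': s1→{s1, s2}; union {s1, s2}; ε-closure = {s1, s2, s4, s5}.
None of the earlier sets intersect F, but {s1, s2, s4, s5} does.

2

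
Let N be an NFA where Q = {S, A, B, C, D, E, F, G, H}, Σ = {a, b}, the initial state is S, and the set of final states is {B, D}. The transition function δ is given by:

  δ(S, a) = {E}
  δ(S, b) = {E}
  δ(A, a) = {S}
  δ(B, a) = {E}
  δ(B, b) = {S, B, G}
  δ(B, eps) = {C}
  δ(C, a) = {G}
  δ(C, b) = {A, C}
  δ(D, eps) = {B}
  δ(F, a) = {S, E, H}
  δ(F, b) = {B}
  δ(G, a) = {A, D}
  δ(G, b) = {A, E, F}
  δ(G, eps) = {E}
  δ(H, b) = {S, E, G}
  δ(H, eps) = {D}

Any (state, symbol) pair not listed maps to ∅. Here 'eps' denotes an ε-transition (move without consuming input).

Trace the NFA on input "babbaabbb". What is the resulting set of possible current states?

Start in {S}.
Read 'b': S→{E}; now {E}.
Read 'a': E→∅; now ∅.
The set is empty and remains empty for the remaining 7 symbols.

∅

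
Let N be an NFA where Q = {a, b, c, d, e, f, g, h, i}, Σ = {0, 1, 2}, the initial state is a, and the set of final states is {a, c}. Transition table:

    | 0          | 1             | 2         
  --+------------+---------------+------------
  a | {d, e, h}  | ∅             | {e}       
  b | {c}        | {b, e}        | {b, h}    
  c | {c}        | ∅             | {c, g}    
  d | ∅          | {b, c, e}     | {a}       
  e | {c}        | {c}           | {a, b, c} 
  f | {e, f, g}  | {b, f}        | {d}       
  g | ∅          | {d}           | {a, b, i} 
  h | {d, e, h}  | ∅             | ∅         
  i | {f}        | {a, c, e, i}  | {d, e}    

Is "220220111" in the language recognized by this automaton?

Yes

Start in {a}.
Read '2': a→{e}; now {e}.
Read '2': e→{a, b, c}; now {a, b, c}.
Read '0': a→{d, e, h}, b→{c}, c→{c}; now {c, d, e, h}.
Read '2': c→{c, g}, d→{a}, e→{a, b, c}, h→∅; now {a, b, c, g}.
Read '2': a→{e}, b→{b, h}, c→{c, g}, g→{a, b, i}; now {a, b, c, e, g, h, i}.
Read '0': a→{d, e, h}, b→{c}, c→{c}, e→{c}, g→∅, h→{d, e, h}, i→{f}; now {c, d, e, f, h}.
Read '1': c→∅, d→{b, c, e}, e→{c}, f→{b, f}, h→∅; now {b, c, e, f}.
Read '1': b→{b, e}, c→∅, e→{c}, f→{b, f}; now {b, c, e, f}.
Read '1': b→{b, e}, c→∅, e→{c}, f→{b, f}; now {b, c, e, f}.
The final set {b, c, e, f} contains the accepting state c.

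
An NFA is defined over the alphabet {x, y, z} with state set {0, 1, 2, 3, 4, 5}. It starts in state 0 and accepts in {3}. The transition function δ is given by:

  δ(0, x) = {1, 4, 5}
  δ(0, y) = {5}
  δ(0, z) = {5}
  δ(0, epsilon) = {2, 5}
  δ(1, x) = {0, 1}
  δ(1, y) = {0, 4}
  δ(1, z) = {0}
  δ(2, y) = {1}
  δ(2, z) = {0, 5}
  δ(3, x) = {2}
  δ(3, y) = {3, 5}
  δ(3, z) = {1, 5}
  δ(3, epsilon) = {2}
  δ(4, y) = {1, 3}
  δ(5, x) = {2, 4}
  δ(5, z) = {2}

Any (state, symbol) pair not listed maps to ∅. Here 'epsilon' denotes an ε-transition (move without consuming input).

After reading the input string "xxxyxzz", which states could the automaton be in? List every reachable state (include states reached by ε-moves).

Start: ε-closure({0}) = {0, 2, 5}.
Read 'x': 0→{1, 4, 5}, 2→∅, 5→{2, 4}; now {1, 2, 4, 5}.
Read 'x': 1→{0, 1}, 2→∅, 4→∅, 5→{2, 4}; union {0, 1, 2, 4}; ε-closure = {0, 1, 2, 4, 5}.
Read 'x': 0→{1, 4, 5}, 1→{0, 1}, 2→∅, 4→∅, 5→{2, 4}; now {0, 1, 2, 4, 5}.
Read 'y': 0→{5}, 1→{0, 4}, 2→{1}, 4→{1, 3}, 5→∅; union {0, 1, 3, 4, 5}; ε-closure = {0, 1, 2, 3, 4, 5}.
Read 'x': 0→{1, 4, 5}, 1→{0, 1}, 2→∅, 3→{2}, 4→∅, 5→{2, 4}; now {0, 1, 2, 4, 5}.
Read 'z': 0→{5}, 1→{0}, 2→{0, 5}, 4→∅, 5→{2}; now {0, 2, 5}.
Read 'z': 0→{5}, 2→{0, 5}, 5→{2}; now {0, 2, 5}.

{0, 2, 5}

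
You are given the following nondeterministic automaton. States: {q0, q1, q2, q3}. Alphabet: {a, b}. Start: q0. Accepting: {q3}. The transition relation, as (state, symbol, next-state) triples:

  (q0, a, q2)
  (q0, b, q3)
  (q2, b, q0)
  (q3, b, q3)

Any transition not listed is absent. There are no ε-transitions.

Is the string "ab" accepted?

No

Start in {q0}.
Read 'a': q0→{q2}; now {q2}.
Read 'b': q2→{q0}; now {q0}.
The final set {q0} contains no accepting state.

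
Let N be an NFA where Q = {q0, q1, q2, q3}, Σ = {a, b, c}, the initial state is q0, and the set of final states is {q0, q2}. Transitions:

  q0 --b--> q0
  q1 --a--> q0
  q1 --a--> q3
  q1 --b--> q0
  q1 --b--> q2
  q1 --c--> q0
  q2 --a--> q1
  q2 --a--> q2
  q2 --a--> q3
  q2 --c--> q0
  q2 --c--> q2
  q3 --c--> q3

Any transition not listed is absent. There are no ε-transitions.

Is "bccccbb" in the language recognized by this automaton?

Start in {q0}.
Read 'b': q0→{q0}; now {q0}.
Read 'c': q0→∅; now ∅.
The set is empty and remains empty for the remaining 5 symbols.
The final set ∅ contains no accepting state.

No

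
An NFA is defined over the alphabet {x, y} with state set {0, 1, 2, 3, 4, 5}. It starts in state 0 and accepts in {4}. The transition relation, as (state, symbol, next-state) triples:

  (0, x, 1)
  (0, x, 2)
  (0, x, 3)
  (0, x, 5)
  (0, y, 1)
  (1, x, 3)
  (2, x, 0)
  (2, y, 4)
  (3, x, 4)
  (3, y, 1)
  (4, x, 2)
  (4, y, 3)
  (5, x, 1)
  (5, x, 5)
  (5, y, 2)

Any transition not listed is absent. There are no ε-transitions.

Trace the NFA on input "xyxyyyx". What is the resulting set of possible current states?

{3}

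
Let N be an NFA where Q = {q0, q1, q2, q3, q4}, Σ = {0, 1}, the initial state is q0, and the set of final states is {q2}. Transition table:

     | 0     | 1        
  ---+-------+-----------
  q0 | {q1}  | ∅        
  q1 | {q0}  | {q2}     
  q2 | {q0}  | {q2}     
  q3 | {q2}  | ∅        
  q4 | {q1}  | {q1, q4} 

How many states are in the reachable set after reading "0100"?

1

Start in {q0}.
Read '0': q0→{q1}; now {q1}.
Read '1': q1→{q2}; now {q2}.
Read '0': q2→{q0}; now {q0}.
Read '0': q0→{q1}; now {q1}.
That set has 1 state.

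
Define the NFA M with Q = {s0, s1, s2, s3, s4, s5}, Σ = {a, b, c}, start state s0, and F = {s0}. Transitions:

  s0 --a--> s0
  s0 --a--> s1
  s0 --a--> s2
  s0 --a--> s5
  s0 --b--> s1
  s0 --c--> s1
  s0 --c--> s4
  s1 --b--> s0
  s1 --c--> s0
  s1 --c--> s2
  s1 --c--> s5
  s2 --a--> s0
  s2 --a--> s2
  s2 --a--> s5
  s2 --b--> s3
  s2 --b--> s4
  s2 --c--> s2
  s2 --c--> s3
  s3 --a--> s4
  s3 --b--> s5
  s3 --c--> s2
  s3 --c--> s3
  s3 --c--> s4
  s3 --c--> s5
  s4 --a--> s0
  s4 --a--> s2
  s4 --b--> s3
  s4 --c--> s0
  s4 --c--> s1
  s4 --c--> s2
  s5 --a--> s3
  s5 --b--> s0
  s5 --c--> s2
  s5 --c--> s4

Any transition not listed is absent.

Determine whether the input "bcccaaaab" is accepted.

Yes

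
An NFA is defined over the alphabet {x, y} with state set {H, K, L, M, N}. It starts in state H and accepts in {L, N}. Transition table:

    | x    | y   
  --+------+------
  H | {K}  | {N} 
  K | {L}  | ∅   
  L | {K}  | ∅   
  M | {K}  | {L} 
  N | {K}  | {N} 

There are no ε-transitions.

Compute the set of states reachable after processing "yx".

Start in {H}.
Read 'y': H→{N}; now {N}.
Read 'x': N→{K}; now {K}.

{K}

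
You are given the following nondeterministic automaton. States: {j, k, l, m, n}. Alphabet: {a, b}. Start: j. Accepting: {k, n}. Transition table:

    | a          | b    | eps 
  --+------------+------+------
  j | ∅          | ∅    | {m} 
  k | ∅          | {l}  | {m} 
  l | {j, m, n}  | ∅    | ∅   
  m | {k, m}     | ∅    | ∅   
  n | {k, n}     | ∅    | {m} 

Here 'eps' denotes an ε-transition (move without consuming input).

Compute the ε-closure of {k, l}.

Begin with {k, l}.
ε-move k → m; add m.

{k, l, m}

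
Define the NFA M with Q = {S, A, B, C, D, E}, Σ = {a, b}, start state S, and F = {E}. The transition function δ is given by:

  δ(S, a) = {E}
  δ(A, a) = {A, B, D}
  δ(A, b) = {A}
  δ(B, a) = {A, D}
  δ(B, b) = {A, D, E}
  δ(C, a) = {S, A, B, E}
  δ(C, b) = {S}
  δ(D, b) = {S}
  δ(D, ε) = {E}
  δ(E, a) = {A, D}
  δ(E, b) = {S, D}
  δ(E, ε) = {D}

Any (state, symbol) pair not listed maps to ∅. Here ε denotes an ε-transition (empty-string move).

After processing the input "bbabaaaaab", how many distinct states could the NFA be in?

0

Start in {S}.
Read 'b': {S} → ∅.
The set is empty and remains empty for the remaining 9 symbols.
That set has 0 states.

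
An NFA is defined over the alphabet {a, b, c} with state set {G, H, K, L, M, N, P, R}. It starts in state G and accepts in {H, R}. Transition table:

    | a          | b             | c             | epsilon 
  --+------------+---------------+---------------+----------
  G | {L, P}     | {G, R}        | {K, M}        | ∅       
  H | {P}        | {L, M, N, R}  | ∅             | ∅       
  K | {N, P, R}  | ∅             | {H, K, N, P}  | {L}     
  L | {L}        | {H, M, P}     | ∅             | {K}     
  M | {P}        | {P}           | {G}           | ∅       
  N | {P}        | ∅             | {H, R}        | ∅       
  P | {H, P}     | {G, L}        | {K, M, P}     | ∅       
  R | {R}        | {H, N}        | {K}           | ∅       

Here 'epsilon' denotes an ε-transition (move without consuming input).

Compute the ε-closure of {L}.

Begin with {L}.
ε-move L → K; add K.

{K, L}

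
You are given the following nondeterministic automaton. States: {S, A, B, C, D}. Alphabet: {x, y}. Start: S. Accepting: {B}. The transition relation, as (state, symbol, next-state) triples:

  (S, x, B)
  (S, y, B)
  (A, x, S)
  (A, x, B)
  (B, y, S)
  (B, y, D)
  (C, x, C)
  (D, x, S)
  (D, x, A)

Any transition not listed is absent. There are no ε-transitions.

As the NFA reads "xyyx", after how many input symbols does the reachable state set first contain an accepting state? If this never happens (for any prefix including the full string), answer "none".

1

Start in {S}.
Read 'x': S→{B}; now {B}.
None of the earlier sets intersect F, but {B} does.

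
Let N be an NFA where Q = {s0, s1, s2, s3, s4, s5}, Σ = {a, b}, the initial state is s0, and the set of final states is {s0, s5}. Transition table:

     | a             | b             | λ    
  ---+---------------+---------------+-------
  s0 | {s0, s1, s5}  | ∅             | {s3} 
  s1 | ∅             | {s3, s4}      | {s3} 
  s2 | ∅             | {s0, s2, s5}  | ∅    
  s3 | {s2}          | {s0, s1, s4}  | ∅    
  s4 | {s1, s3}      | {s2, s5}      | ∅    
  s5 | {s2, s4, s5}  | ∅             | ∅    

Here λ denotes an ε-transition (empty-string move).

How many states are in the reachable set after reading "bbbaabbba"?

6

Start: ε-closure({s0}) = {s0, s3}.
Read 'b': s0→∅, s3→{s0, s1, s4}; union {s0, s1, s4}; ε-closure = {s0, s1, s3, s4}.
Read 'b': s0→∅, s1→{s3, s4}, s3→{s0, s1, s4}, s4→{s2, s5}; now {s0, s1, s2, s3, s4, s5}.
Read 'b': s0→∅, s1→{s3, s4}, s2→{s0, s2, s5}, s3→{s0, s1, s4}, s4→{s2, s5}, s5→∅; now {s0, s1, s2, s3, s4, s5}.
Read 'a': s0→{s0, s1, s5}, s1→∅, s2→∅, s3→{s2}, s4→{s1, s3}, s5→{s2, s4, s5}; now {s0, s1, s2, s3, s4, s5}.
Read 'a': s0→{s0, s1, s5}, s1→∅, s2→∅, s3→{s2}, s4→{s1, s3}, s5→{s2, s4, s5}; now {s0, s1, s2, s3, s4, s5}.
Read 'b': s0→∅, s1→{s3, s4}, s2→{s0, s2, s5}, s3→{s0, s1, s4}, s4→{s2, s5}, s5→∅; now {s0, s1, s2, s3, s4, s5}.
Read 'b': s0→∅, s1→{s3, s4}, s2→{s0, s2, s5}, s3→{s0, s1, s4}, s4→{s2, s5}, s5→∅; now {s0, s1, s2, s3, s4, s5}.
Read 'b': s0→∅, s1→{s3, s4}, s2→{s0, s2, s5}, s3→{s0, s1, s4}, s4→{s2, s5}, s5→∅; now {s0, s1, s2, s3, s4, s5}.
Read 'a': s0→{s0, s1, s5}, s1→∅, s2→∅, s3→{s2}, s4→{s1, s3}, s5→{s2, s4, s5}; now {s0, s1, s2, s3, s4, s5}.
That set has 6 states.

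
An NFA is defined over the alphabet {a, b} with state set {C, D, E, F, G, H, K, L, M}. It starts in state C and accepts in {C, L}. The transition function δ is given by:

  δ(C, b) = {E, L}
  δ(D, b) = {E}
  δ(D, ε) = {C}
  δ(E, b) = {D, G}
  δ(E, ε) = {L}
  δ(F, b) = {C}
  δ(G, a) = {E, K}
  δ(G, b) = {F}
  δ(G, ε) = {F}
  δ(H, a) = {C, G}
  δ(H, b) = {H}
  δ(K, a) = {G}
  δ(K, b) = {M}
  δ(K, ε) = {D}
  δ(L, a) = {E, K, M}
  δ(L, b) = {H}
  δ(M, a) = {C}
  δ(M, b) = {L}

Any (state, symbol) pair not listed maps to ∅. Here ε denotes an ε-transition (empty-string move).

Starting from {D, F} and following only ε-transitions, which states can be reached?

{C, D, F}

Begin with {D, F}.
ε-move D → C; add C.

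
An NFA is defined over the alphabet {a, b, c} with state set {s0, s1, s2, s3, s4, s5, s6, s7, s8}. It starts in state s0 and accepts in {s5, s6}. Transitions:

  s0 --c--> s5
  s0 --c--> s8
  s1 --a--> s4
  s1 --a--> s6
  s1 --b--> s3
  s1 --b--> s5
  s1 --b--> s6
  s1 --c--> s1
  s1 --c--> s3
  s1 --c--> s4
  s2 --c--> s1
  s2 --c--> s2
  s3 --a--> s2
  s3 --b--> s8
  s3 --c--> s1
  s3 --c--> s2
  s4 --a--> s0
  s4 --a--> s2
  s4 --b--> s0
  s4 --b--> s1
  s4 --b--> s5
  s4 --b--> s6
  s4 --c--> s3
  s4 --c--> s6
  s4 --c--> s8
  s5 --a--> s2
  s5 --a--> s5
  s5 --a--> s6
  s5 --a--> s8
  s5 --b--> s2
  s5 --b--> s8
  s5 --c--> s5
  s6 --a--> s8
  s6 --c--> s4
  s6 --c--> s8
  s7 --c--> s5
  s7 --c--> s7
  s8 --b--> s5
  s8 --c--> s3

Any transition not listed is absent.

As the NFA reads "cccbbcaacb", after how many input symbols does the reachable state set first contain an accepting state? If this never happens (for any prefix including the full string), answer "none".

1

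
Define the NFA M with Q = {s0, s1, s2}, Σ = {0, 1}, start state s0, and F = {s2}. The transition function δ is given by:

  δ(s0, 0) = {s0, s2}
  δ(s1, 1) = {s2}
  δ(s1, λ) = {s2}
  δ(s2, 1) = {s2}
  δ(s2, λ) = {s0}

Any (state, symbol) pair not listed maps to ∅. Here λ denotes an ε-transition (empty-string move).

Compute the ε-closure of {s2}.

{s0, s2}

Begin with {s2}.
ε-move s2 → s0; add s0.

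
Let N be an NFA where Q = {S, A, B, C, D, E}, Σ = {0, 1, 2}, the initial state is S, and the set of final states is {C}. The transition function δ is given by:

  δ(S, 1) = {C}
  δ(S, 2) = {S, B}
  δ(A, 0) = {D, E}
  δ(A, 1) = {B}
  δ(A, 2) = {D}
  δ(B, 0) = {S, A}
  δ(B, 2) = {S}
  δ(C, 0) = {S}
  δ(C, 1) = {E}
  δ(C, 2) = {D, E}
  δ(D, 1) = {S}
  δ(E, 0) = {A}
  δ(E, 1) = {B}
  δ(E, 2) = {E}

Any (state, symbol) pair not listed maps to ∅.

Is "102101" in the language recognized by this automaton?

Start in {S}.
Read '1': S→{C}; now {C}.
Read '0': C→{S}; now {S}.
Read '2': S→{S, B}; now {S, B}.
Read '1': S→{C}, B→∅; now {C}.
Read '0': C→{S}; now {S}.
Read '1': S→{C}; now {C}.
The final set {C} contains the accepting state C.

Yes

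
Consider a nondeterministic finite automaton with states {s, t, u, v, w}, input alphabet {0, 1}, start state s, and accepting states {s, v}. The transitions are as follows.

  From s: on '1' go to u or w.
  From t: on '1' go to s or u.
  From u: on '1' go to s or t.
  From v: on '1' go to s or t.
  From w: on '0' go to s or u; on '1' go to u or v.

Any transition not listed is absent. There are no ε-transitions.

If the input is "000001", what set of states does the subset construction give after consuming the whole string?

Start in {s}.
Read '0': s→∅; now ∅.
The set is empty and remains empty for the remaining 5 symbols.

∅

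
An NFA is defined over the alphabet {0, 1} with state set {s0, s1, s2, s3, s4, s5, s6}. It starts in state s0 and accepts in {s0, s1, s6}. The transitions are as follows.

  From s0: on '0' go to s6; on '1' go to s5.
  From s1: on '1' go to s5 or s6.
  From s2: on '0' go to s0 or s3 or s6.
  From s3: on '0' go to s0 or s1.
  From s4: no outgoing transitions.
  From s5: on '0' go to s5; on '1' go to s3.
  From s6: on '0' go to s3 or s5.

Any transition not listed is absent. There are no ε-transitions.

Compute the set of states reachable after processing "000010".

Start in {s0}.
Read '0': {s0} → {s6}.
Read '0': {s6} → {s3, s5}.
Read '0': {s3, s5} → {s0, s1, s5}.
Read '0': {s0, s1, s5} → {s5, s6}.
Read '1': {s5, s6} → {s3}.
Read '0': {s3} → {s0, s1}.

{s0, s1}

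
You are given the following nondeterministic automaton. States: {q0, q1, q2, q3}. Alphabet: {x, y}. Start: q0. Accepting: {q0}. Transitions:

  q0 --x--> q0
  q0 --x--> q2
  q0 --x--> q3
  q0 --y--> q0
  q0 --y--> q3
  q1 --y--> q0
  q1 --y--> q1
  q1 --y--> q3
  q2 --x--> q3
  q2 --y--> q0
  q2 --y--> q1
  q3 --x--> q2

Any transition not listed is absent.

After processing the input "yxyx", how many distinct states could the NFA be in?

Start in {q0}.
Read 'y': {q0} → {q0, q3}.
Read 'x': {q0, q3} → {q0, q2, q3}.
Read 'y': {q0, q2, q3} → {q0, q1, q3}.
Read 'x': {q0, q1, q3} → {q0, q2, q3}.
That set has 3 states.

3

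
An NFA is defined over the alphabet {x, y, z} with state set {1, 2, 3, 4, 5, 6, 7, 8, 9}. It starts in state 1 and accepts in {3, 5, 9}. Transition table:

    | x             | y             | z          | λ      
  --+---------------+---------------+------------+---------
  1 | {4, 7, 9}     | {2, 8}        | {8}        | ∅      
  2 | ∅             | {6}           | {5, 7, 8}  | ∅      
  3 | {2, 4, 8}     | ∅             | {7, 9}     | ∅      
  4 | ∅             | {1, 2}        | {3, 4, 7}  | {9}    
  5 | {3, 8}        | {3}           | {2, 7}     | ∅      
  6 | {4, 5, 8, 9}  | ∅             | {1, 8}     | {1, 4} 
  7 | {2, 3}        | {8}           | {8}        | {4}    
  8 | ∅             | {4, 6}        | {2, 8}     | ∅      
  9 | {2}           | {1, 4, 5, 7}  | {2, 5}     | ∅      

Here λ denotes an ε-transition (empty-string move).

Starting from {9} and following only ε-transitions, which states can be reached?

{9}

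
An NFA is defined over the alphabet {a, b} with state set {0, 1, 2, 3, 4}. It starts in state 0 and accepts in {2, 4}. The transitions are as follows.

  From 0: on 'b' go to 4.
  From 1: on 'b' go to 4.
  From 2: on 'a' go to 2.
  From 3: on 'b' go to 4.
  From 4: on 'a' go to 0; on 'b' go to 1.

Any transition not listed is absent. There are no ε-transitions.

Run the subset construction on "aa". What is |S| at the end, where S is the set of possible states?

Start in {0}.
Read 'a': {0} → ∅.
The set is empty and remains empty for the remaining 1 symbol.
That set has 0 states.

0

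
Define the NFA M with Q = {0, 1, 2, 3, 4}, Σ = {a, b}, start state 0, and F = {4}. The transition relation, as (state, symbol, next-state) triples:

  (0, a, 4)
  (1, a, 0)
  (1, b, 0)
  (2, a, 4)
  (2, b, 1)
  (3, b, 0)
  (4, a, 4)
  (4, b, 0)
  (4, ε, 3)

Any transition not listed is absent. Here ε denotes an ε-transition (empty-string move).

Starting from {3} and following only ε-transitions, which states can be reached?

{3}

Begin with {3}.
No ε-moves leave this set, so the closure equals the set itself.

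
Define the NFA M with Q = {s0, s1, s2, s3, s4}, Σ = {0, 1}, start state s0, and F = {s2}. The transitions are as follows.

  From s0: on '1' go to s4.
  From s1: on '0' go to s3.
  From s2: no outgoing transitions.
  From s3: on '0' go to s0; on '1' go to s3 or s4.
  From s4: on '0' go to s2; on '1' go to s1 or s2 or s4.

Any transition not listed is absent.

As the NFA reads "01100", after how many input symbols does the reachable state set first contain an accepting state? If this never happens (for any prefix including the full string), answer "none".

none

Start in {s0}.
Read '0': {s0} → ∅.
The set is empty and remains empty for the remaining 4 symbols.
No reachable set along the way intersects F.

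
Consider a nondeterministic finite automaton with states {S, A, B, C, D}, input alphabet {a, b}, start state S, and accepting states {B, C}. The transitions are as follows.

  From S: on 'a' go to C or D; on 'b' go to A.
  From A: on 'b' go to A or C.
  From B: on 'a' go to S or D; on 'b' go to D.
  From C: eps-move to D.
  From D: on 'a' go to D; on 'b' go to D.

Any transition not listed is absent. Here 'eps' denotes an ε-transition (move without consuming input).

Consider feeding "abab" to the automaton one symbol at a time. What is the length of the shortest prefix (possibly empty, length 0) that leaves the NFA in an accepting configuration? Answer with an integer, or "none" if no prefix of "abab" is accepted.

1

Start in {S}.
Read 'a': S→{C, D}; now {C, D}.
None of the earlier sets intersect F, but {C, D} does.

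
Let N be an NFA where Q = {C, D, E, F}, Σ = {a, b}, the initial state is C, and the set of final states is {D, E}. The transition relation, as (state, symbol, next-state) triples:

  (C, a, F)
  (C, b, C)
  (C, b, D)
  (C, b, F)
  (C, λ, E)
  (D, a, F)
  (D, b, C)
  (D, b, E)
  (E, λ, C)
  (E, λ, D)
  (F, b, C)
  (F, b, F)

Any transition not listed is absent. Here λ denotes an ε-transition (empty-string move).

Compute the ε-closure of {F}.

{F}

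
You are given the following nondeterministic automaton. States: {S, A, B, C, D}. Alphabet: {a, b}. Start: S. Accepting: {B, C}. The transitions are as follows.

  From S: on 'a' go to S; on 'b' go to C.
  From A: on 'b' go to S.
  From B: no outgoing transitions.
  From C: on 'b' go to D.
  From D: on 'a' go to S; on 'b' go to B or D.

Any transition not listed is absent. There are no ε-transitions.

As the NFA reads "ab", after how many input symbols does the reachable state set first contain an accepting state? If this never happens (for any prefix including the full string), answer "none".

2

Start in {S}.
Read 'a': {S} → {S}.
Read 'b': {S} → {C}.
None of the earlier sets intersect F, but {C} does.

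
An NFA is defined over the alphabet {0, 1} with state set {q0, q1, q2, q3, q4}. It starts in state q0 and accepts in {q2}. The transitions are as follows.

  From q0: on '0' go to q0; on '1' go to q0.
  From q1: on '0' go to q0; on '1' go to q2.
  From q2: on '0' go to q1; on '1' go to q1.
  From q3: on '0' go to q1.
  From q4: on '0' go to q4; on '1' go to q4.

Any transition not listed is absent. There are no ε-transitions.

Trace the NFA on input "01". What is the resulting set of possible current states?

{q0}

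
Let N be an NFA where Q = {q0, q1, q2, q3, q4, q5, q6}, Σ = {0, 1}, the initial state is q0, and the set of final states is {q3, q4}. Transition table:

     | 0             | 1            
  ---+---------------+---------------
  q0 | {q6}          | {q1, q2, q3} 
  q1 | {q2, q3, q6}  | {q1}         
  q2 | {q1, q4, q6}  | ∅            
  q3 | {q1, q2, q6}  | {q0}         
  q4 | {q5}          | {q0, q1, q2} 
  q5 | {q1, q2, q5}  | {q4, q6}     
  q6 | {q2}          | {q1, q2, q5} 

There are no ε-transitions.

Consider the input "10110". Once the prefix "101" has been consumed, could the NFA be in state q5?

Yes

Start in {q0}.
Read '1': q0→{q1, q2, q3}; now {q1, q2, q3}.
Read '0': q1→{q2, q3, q6}, q2→{q1, q4, q6}, q3→{q1, q2, q6}; now {q1, q2, q3, q4, q6}.
Read '1': q1→{q1}, q2→∅, q3→{q0}, q4→{q0, q1, q2}, q6→{q1, q2, q5}; now {q0, q1, q2, q5}.
State q5 is in {q0, q1, q2, q5}.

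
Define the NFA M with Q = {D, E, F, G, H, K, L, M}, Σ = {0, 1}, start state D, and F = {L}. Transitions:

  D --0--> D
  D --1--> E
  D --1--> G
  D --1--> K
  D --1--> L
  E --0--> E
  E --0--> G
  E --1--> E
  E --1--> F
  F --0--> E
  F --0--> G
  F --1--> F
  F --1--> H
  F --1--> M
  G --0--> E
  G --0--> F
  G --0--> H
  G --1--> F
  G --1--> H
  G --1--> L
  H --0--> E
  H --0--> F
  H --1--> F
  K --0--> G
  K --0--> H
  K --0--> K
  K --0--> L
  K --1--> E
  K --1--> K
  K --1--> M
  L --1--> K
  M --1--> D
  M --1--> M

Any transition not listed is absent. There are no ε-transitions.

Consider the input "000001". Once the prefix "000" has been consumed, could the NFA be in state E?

No

Start in {D}.
Read '0': {D} → {D}.
Read '0': {D} → {D}.
Read '0': {D} → {D}.
State E is not in {D}.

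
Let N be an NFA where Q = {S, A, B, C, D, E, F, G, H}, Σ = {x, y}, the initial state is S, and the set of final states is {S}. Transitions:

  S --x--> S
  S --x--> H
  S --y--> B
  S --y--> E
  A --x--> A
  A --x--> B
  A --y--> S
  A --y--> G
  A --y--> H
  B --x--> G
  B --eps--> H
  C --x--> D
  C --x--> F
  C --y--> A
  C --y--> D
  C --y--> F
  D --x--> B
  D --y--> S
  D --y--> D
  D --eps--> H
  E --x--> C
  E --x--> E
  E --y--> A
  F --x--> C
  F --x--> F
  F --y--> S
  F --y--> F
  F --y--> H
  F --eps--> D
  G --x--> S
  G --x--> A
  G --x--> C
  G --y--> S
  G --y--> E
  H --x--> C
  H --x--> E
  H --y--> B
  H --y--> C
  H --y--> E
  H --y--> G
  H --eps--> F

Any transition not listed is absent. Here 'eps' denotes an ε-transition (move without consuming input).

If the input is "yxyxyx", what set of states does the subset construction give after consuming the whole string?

Start in {S}.
Read 'y': S→{B, E}; union {B, E}; ε-closure = {B, D, E, F, H}.
Read 'x': B→{G}, D→{B}, E→{C, E}, F→{C, F}, H→{C, E}; union {B, C, E, F, G}; ε-closure = {B, C, D, E, F, G, H}.
Read 'y': B→∅, C→{A, D, F}, D→{S, D}, E→{A}, F→{S, F, H}, G→{S, E}, H→{B, C, E, G}; now {S, A, B, C, D, E, F, G, H}.
Read 'x': S→{S, H}, A→{A, B}, B→{G}, C→{D, F}, D→{B}, E→{C, E}, F→{C, F}, G→{S, A, C}, H→{C, E}; now {S, A, B, C, D, E, F, G, H}.
Read 'y': S→{B, E}, A→{S, G, H}, B→∅, C→{A, D, F}, D→{S, D}, E→{A}, F→{S, F, H}, G→{S, E}, H→{B, C, E, G}; now {S, A, B, C, D, E, F, G, H}.
Read 'x': S→{S, H}, A→{A, B}, B→{G}, C→{D, F}, D→{B}, E→{C, E}, F→{C, F}, G→{S, A, C}, H→{C, E}; now {S, A, B, C, D, E, F, G, H}.

{S, A, B, C, D, E, F, G, H}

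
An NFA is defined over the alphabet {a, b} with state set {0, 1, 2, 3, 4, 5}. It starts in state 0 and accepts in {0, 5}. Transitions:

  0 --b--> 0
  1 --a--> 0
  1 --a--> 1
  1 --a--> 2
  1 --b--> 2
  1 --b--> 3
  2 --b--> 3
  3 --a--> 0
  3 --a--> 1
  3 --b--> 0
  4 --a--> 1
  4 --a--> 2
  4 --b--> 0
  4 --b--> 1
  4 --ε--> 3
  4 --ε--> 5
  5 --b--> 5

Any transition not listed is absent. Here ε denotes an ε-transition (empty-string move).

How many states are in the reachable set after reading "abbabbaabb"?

Start in {0}.
Read 'a': {0} → ∅.
The set is empty and remains empty for the remaining 9 symbols.
That set has 0 states.

0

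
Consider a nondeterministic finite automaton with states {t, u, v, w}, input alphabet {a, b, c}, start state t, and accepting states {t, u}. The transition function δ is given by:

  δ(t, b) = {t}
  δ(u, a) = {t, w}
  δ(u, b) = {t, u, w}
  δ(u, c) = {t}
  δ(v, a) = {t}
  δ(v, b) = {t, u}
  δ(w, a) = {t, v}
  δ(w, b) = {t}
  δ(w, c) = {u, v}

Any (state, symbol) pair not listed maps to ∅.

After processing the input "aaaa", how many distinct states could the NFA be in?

0

Start in {t}.
Read 'a': t→∅; now ∅.
The set is empty and remains empty for the remaining 3 symbols.
That set has 0 states.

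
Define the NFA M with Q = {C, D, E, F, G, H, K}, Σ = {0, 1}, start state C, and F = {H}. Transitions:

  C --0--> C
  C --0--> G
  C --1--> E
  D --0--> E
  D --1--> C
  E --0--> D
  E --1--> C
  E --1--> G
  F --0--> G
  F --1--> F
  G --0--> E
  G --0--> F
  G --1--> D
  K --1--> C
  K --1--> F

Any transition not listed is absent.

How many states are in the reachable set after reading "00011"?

Start in {C}.
Read '0': C→{C, G}; now {C, G}.
Read '0': C→{C, G}, G→{E, F}; now {C, E, F, G}.
Read '0': C→{C, G}, E→{D}, F→{G}, G→{E, F}; now {C, D, E, F, G}.
Read '1': C→{E}, D→{C}, E→{C, G}, F→{F}, G→{D}; now {C, D, E, F, G}.
Read '1': C→{E}, D→{C}, E→{C, G}, F→{F}, G→{D}; now {C, D, E, F, G}.
That set has 5 states.

5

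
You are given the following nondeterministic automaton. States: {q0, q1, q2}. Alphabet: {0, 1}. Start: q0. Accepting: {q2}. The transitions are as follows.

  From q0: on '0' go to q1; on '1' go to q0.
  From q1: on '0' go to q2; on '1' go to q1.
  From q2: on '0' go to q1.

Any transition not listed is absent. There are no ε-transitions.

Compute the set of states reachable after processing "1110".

{q1}

Start in {q0}.
Read '1': q0→{q0}; now {q0}.
Read '1': q0→{q0}; now {q0}.
Read '1': q0→{q0}; now {q0}.
Read '0': q0→{q1}; now {q1}.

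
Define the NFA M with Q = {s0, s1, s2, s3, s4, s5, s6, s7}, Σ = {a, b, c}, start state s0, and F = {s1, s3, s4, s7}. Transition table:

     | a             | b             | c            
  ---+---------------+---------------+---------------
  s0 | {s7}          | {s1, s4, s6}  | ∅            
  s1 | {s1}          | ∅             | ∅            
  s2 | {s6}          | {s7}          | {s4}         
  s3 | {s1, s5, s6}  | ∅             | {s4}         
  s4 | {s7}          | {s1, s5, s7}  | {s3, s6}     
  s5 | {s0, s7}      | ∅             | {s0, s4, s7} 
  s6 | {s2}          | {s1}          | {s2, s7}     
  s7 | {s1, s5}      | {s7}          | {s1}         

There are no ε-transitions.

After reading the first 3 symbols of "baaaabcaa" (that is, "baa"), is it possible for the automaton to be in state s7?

Start in {s0}.
Read 'b': s0→{s1, s4, s6}; now {s1, s4, s6}.
Read 'a': s1→{s1}, s4→{s7}, s6→{s2}; now {s1, s2, s7}.
Read 'a': s1→{s1}, s2→{s6}, s7→{s1, s5}; now {s1, s5, s6}.
State s7 is not in {s1, s5, s6}.

No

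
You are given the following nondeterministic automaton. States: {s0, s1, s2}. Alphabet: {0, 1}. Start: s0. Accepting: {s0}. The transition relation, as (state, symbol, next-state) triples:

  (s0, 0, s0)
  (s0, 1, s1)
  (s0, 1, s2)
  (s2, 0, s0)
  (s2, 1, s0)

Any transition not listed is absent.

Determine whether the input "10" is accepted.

Yes

Start in {s0}.
Read '1': s0→{s1, s2}; now {s1, s2}.
Read '0': s1→∅, s2→{s0}; now {s0}.
The final set {s0} contains the accepting state s0.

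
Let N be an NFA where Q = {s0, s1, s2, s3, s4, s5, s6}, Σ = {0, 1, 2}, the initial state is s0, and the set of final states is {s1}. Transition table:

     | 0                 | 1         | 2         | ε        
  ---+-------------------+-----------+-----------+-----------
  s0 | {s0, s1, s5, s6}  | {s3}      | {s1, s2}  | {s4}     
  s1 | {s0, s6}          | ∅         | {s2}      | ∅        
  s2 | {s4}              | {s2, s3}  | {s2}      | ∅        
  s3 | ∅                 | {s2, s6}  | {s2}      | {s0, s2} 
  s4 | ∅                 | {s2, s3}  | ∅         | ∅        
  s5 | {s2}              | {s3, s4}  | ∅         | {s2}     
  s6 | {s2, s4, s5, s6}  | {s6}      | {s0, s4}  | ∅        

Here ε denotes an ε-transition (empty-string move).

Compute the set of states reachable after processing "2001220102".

Start: ε-closure({s0}) = {s0, s4}.
Read '2': s0→{s1, s2}, s4→∅; now {s1, s2}.
Read '0': s1→{s0, s6}, s2→{s4}; now {s0, s4, s6}.
Read '0': s0→{s0, s1, s5, s6}, s4→∅, s6→{s2, s4, s5, s6}; now {s0, s1, s2, s4, s5, s6}.
Read '1': s0→{s3}, s1→∅, s2→{s2, s3}, s4→{s2, s3}, s5→{s3, s4}, s6→{s6}; union {s2, s3, s4, s6}; ε-closure = {s0, s2, s3, s4, s6}.
Read '2': s0→{s1, s2}, s2→{s2}, s3→{s2}, s4→∅, s6→{s0, s4}; now {s0, s1, s2, s4}.
Read '2': s0→{s1, s2}, s1→{s2}, s2→{s2}, s4→∅; now {s1, s2}.
Read '0': s1→{s0, s6}, s2→{s4}; now {s0, s4, s6}.
Read '1': s0→{s3}, s4→{s2, s3}, s6→{s6}; union {s2, s3, s6}; ε-closure = {s0, s2, s3, s4, s6}.
Read '0': s0→{s0, s1, s5, s6}, s2→{s4}, s3→∅, s4→∅, s6→{s2, s4, s5, s6}; now {s0, s1, s2, s4, s5, s6}.
Read '2': s0→{s1, s2}, s1→{s2}, s2→{s2}, s4→∅, s5→∅, s6→{s0, s4}; now {s0, s1, s2, s4}.

{s0, s1, s2, s4}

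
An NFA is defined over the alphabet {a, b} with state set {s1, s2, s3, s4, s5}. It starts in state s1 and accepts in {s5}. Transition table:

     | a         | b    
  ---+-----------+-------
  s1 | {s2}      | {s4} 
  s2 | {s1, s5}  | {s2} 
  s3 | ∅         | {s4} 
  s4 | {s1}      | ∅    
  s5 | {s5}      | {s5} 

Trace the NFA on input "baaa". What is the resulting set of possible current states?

{s1, s5}

Start in {s1}.
Read 'b': s1→{s4}; now {s4}.
Read 'a': s4→{s1}; now {s1}.
Read 'a': s1→{s2}; now {s2}.
Read 'a': s2→{s1, s5}; now {s1, s5}.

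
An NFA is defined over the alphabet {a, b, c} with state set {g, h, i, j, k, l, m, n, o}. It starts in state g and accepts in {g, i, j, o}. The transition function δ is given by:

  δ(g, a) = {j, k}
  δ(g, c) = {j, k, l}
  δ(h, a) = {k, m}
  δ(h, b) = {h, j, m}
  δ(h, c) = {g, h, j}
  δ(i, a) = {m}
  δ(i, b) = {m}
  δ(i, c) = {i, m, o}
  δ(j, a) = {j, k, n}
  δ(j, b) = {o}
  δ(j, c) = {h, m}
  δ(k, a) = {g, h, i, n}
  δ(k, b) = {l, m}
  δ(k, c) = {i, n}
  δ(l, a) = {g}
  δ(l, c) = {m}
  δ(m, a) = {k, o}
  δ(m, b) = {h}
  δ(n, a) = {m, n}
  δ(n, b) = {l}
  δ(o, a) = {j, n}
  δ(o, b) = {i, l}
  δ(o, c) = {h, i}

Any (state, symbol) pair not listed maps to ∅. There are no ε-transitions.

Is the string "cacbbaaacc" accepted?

Yes

Start in {g}.
Read 'c': {g} → {j, k, l}.
Read 'a': {j, k, l} → {g, h, i, j, k, n}.
Read 'c': {g, h, i, j, k, n} → {g, h, i, j, k, l, m, n, o}.
Read 'b': {g, h, i, j, k, l, m, n, o} → {h, i, j, l, m, o}.
Read 'b': {h, i, j, l, m, o} → {h, i, j, l, m, o}.
Read 'a': {h, i, j, l, m, o} → {g, j, k, m, n, o}.
Read 'a': {g, j, k, m, n, o} → {g, h, i, j, k, m, n, o}.
Read 'a': {g, h, i, j, k, m, n, o} → {g, h, i, j, k, m, n, o}.
Read 'c': {g, h, i, j, k, m, n, o} → {g, h, i, j, k, l, m, n, o}.
Read 'c': {g, h, i, j, k, l, m, n, o} → {g, h, i, j, k, l, m, n, o}.
The final set {g, h, i, j, k, l, m, n, o} contains the accepting states g, i, j, o.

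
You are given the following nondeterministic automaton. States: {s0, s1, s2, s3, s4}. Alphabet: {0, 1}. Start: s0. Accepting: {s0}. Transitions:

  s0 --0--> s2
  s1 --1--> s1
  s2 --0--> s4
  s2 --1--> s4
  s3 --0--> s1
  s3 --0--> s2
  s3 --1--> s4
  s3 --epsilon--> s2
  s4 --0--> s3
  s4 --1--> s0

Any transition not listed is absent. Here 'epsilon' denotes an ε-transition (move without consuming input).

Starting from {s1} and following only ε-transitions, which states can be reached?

{s1}

Begin with {s1}.
No ε-moves leave this set, so the closure equals the set itself.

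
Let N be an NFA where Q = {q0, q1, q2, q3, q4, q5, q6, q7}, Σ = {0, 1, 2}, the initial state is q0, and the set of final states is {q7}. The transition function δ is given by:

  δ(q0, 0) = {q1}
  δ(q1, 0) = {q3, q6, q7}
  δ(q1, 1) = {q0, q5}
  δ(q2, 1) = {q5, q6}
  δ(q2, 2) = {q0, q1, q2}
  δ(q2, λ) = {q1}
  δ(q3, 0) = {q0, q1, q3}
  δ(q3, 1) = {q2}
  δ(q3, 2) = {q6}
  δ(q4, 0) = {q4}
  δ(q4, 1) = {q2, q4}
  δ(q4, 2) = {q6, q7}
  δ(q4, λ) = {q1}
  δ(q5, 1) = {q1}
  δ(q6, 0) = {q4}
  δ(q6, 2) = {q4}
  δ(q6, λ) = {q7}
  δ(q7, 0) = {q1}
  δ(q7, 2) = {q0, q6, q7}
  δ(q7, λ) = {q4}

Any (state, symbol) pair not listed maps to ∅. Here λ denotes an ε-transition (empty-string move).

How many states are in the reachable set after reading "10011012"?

0

Start in {q0}.
Read '1': q0→∅; now ∅.
The set is empty and remains empty for the remaining 7 symbols.
That set has 0 states.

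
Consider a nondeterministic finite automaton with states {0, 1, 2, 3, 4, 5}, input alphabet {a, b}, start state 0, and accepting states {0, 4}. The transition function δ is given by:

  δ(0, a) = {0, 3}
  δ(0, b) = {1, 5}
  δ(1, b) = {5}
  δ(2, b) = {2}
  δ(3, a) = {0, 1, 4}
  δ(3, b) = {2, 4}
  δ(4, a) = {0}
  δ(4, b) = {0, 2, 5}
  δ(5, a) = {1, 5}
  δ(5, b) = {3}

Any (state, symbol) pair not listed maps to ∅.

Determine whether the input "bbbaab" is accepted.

Yes

Start in {0}.
Read 'b': 0→{1, 5}; now {1, 5}.
Read 'b': 1→{5}, 5→{3}; now {3, 5}.
Read 'b': 3→{2, 4}, 5→{3}; now {2, 3, 4}.
Read 'a': 2→∅, 3→{0, 1, 4}, 4→{0}; now {0, 1, 4}.
Read 'a': 0→{0, 3}, 1→∅, 4→{0}; now {0, 3}.
Read 'b': 0→{1, 5}, 3→{2, 4}; now {1, 2, 4, 5}.
The final set {1, 2, 4, 5} contains the accepting state 4.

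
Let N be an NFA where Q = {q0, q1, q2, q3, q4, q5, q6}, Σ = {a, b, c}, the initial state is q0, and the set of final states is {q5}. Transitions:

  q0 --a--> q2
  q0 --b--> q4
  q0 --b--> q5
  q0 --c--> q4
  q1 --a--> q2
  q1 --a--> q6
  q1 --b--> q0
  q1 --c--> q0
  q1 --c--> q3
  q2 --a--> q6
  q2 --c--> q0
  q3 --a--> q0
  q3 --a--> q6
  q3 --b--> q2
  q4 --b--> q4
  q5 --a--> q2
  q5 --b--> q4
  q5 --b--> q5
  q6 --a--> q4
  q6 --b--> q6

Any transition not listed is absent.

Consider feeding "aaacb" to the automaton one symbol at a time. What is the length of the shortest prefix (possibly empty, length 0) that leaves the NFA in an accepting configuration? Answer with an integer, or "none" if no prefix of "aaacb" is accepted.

Start in {q0}.
Read 'a': {q0} → {q2}.
Read 'a': {q2} → {q6}.
Read 'a': {q6} → {q4}.
Read 'c': {q4} → ∅.
The set is empty and remains empty for the remaining 1 symbol.
No reachable set along the way intersects F.

none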